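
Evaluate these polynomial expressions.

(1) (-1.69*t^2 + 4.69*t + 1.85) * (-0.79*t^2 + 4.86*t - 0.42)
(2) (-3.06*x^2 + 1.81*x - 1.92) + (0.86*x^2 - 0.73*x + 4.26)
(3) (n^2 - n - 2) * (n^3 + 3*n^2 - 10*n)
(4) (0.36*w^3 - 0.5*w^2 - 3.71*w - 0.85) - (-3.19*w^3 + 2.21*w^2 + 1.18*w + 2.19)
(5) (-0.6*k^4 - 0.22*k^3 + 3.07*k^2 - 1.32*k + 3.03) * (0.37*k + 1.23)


(1) = 1.3351*t^4 - 11.9185*t^3 + 22.0417*t^2 + 7.0212*t - 0.777
(2) = -2.2*x^2 + 1.08*x + 2.34
(3) = n^5 + 2*n^4 - 15*n^3 + 4*n^2 + 20*n
(4) = 3.55*w^3 - 2.71*w^2 - 4.89*w - 3.04
(5) = -0.222*k^5 - 0.8194*k^4 + 0.8653*k^3 + 3.2877*k^2 - 0.5025*k + 3.7269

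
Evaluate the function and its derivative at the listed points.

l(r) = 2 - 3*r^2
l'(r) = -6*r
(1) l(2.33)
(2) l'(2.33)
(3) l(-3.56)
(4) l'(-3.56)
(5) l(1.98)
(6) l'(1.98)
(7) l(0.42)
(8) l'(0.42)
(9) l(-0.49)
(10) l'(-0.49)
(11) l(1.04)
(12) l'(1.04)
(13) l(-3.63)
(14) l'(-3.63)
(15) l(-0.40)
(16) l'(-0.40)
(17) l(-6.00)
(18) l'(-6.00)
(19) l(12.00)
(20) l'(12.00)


(1) = -14.29
(2) = -13.98
(3) = -36.02
(4) = 21.36
(5) = -9.76
(6) = -11.88
(7) = 1.47
(8) = -2.52
(9) = 1.28
(10) = 2.94
(11) = -1.24
(12) = -6.24
(13) = -37.53
(14) = 21.78
(15) = 1.52
(16) = 2.40
(17) = -106.00
(18) = 36.00
(19) = -430.00
(20) = -72.00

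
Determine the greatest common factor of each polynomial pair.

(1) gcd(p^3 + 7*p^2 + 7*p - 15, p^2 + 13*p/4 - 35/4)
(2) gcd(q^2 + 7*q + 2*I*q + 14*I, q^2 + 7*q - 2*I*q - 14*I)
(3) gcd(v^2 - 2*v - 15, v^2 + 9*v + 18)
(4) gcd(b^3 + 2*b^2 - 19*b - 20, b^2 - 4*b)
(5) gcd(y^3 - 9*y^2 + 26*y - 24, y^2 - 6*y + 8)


(1) = p + 5
(2) = gcd((q + 7)*(q + 2*I), (q + 7)*(q - 2*I)) = q + 7
(3) = gcd((v - 5)*(v + 3), (v + 3)*(v + 6)) = v + 3
(4) = gcd((b - 4)*(b + 1)*(b + 5), b*(b - 4)) = b - 4
(5) = y^2 - 6*y + 8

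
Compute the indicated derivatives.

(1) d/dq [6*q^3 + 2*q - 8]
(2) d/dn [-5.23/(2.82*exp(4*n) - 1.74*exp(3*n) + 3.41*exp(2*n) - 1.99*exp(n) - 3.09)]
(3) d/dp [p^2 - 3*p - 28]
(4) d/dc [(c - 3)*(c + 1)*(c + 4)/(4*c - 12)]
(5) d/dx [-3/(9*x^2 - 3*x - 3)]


(1) = 18*q^2 + 2
(2) = (58.9944*exp(3*n) - 27.3006*exp(2*n) + 35.6686*exp(n) - 10.4077)*exp(n)/(-2.82*exp(4*n) + 1.74*exp(3*n) - 3.41*exp(2*n) + 1.99*exp(n) + 3.09)^2
(3) = 2*p - 3
(4) = c/2 + 5/4
(5) = (6*x - 1)/(-3*x^2 + x + 1)^2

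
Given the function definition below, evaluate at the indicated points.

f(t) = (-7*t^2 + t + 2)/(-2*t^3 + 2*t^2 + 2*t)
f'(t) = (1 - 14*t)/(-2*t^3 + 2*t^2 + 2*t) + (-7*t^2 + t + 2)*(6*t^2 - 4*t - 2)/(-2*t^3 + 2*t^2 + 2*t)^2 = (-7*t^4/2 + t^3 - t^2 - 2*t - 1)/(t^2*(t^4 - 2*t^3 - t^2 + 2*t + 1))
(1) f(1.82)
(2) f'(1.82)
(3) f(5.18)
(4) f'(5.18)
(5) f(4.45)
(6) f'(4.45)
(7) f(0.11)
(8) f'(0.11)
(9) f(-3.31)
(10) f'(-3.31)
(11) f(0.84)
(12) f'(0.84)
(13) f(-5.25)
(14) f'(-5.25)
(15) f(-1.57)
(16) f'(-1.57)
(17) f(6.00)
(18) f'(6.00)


(1) = 10.81
(2) = -50.21
(3) = 0.84
(4) = -0.21
(5) = 1.03
(6) = -0.32
(7) = 8.39
(8) = -84.42
(9) = -0.89
(10) = -0.24
(11) = -1.10
(12) = -4.99
(13) = -0.59
(14) = -0.10
(15) = -1.77
(16) = -1.12
(17) = 0.70
(18) = -0.14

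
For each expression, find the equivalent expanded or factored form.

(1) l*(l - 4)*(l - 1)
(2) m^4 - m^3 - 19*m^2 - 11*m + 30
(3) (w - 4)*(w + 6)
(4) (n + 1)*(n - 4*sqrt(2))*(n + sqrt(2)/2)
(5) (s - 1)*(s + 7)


(1) = l^3 - 5*l^2 + 4*l
(2) = (m - 5)*(m - 1)*(m + 2)*(m + 3)
(3) = w^2 + 2*w - 24
(4) = n^3 - 7*sqrt(2)*n^2/2 + n^2 - 7*sqrt(2)*n/2 - 4*n - 4
(5) = s^2 + 6*s - 7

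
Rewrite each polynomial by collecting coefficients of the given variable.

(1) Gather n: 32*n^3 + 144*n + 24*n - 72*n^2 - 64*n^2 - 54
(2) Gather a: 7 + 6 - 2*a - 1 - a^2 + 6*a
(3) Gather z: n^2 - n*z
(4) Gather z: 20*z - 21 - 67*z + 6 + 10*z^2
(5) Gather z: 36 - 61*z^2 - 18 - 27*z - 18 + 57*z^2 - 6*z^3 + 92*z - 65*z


(1) = 32*n^3 - 136*n^2 + 168*n - 54
(2) = -a^2 + 4*a + 12
(3) = n^2 - n*z
(4) = 10*z^2 - 47*z - 15
(5) = -6*z^3 - 4*z^2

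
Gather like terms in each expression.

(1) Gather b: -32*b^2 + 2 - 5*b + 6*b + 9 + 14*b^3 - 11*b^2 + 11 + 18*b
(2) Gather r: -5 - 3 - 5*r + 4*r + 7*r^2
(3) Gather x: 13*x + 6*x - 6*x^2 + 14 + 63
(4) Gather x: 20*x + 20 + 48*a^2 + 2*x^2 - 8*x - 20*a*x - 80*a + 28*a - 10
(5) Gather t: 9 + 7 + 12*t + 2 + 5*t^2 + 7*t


(1) = 14*b^3 - 43*b^2 + 19*b + 22
(2) = 7*r^2 - r - 8
(3) = -6*x^2 + 19*x + 77
(4) = 48*a^2 - 52*a + 2*x^2 + x*(12 - 20*a) + 10
(5) = 5*t^2 + 19*t + 18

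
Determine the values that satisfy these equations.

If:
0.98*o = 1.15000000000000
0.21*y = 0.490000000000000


Then:
o = 1.17
y = 2.33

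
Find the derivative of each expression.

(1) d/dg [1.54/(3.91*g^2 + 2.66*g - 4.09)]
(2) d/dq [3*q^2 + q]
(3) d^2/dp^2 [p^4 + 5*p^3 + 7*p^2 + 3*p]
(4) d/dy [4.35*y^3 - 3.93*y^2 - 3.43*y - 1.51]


(1) = (-12.0428*g - 4.0964)/(3.91*g^2 + 2.66*g - 4.09)^2
(2) = 6*q + 1
(3) = 12*p^2 + 30*p + 14
(4) = 13.05*y^2 - 7.86*y - 3.43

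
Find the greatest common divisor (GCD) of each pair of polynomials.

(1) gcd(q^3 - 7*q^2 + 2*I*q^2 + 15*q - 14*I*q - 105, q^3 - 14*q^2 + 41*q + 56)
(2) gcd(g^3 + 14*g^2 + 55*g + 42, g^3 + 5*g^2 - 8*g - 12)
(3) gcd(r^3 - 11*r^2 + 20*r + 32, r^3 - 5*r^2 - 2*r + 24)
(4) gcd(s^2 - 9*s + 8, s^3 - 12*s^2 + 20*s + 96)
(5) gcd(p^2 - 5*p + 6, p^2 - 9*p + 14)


(1) = gcd((q - 7)*(q - 3*I)*(q + 5*I), (q - 8)*(q - 7)*(q + 1)) = q - 7
(2) = g^2 + 7*g + 6
(3) = gcd((r - 8)*(r - 4)*(r + 1), (r - 4)*(r - 3)*(r + 2)) = r - 4
(4) = gcd((s - 8)*(s - 1), (s - 8)*(s - 6)*(s + 2)) = s - 8
(5) = gcd((p - 3)*(p - 2), (p - 7)*(p - 2)) = p - 2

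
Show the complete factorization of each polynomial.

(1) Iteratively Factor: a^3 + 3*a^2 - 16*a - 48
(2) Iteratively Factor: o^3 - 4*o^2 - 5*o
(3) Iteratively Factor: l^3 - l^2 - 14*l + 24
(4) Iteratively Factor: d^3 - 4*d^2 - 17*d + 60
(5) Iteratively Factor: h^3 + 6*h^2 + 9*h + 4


(1) = (a - 4)*(a^2 + 7*a + 12) = (a - 4)*(a + 4)*(a + 3)
(2) = (o + 1)*(o^2 - 5*o) = (o - 5)*(o + 1)*(o)
(3) = (l - 3)*(l^2 + 2*l - 8) = (l - 3)*(l + 4)*(l - 2)
(4) = (d - 5)*(d^2 + d - 12) = (d - 5)*(d - 3)*(d + 4)
(5) = (h + 1)*(h^2 + 5*h + 4) = (h + 1)^2*(h + 4)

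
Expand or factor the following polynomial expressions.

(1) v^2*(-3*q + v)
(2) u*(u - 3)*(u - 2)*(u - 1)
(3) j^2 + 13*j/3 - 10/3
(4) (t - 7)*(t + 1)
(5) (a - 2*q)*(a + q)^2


(1) = -3*q*v^2 + v^3
(2) = u^4 - 6*u^3 + 11*u^2 - 6*u
(3) = (j - 2/3)*(j + 5)
(4) = t^2 - 6*t - 7
(5) = a^3 - 3*a*q^2 - 2*q^3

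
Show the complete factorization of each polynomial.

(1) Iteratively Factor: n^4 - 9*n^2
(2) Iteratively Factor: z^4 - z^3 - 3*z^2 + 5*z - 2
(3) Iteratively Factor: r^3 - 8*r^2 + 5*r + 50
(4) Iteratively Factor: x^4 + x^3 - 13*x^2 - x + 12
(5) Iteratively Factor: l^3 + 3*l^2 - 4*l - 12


(1) = (n)*(n^3 - 9*n) = n*(n - 3)*(n^2 + 3*n) = n*(n - 3)*(n + 3)*(n)
(2) = (z + 2)*(z^3 - 3*z^2 + 3*z - 1) = (z - 1)*(z + 2)*(z^2 - 2*z + 1) = (z - 1)^2*(z + 2)*(z - 1)
(3) = (r - 5)*(r^2 - 3*r - 10) = (r - 5)*(r + 2)*(r - 5)
(4) = (x + 1)*(x^3 - 13*x + 12) = (x - 1)*(x + 1)*(x^2 + x - 12) = (x - 3)*(x - 1)*(x + 1)*(x + 4)
(5) = (l + 2)*(l^2 + l - 6) = (l + 2)*(l + 3)*(l - 2)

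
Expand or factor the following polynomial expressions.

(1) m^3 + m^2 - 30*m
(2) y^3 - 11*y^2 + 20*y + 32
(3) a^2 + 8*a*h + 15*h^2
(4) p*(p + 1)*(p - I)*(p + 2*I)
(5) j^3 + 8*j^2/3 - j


(1) = m*(m - 5)*(m + 6)
(2) = (y - 8)*(y - 4)*(y + 1)
(3) = (a + 3*h)*(a + 5*h)
(4) = p^4 + p^3 + I*p^3 + 2*p^2 + I*p^2 + 2*p
(5) = j*(j - 1/3)*(j + 3)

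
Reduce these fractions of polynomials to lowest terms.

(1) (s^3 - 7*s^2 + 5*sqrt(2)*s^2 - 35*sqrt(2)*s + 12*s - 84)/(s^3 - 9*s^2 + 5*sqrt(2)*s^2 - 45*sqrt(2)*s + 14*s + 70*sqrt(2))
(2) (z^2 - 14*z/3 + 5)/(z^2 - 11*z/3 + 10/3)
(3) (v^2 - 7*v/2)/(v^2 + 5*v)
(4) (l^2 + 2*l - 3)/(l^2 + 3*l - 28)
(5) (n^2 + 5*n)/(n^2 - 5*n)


(1) = (s^2 + 5*sqrt(2)*s + 12)/(s^2 + s*(-2 + 5*sqrt(2)) - 10*sqrt(2))
(2) = (z - 3)/(z - 2)
(3) = (2*v - 7)/(2*v + 10)
(4) = (l^2 + 2*l - 3)/(l^2 + 3*l - 28)
(5) = (n + 5)/(n - 5)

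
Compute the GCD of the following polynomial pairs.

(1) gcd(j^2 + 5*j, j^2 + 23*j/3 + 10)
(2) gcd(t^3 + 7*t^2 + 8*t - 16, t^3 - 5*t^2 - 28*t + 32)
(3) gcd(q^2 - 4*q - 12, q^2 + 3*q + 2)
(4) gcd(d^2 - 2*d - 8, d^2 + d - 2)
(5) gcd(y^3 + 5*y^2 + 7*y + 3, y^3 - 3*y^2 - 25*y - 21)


(1) = 1
(2) = t^2 + 3*t - 4
(3) = q + 2
(4) = gcd((d - 4)*(d + 2), (d - 1)*(d + 2)) = d + 2
(5) = gcd((y + 1)^2*(y + 3), (y - 7)*(y + 1)*(y + 3)) = y^2 + 4*y + 3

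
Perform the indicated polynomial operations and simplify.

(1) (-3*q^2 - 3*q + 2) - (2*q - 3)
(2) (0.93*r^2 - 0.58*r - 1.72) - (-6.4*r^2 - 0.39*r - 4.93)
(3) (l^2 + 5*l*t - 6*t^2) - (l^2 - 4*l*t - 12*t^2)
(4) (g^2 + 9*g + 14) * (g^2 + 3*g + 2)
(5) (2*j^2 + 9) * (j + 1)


(1) = -3*q^2 - 5*q + 5
(2) = 7.33*r^2 - 0.19*r + 3.21
(3) = 9*l*t + 6*t^2
(4) = g^4 + 12*g^3 + 43*g^2 + 60*g + 28
(5) = 2*j^3 + 2*j^2 + 9*j + 9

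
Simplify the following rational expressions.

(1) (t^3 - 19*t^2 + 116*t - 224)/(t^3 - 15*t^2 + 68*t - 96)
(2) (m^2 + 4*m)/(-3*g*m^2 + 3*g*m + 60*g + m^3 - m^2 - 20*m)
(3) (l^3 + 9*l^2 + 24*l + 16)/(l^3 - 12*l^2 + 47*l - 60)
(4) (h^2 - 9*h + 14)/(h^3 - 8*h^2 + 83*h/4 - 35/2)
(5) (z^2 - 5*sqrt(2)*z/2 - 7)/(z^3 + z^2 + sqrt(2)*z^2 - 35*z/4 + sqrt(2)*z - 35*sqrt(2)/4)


(1) = (t - 7)/(t - 3)
(2) = -m/(3*g*m - 15*g - m^2 + 5*m)
(3) = (l^3 + 9*l^2 + 24*l + 16)/(l^3 - 12*l^2 + 47*l - 60)
(4) = (4*h - 28)/(4*h^2 - 24*h + 35)
(5) = (8*z - 28*sqrt(2))/(8*z^2 + 8*z - 70)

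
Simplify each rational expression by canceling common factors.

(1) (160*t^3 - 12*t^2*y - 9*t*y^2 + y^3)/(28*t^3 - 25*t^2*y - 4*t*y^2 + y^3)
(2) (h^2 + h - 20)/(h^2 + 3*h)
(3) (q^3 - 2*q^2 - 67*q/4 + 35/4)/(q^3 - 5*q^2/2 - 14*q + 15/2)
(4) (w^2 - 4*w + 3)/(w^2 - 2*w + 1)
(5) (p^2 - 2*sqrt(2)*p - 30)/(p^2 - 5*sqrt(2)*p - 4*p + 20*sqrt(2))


(1) = (40*t^2 - 13*t*y + y^2)/(7*t^2 - 8*t*y + y^2)
(2) = (h^2 + h - 20)/(h^2 + 3*h)
(3) = (2*q + 7)/(2*q + 6)
(4) = (w - 3)/(w - 1)
(5) = (p + 3*sqrt(2))/(p - 4)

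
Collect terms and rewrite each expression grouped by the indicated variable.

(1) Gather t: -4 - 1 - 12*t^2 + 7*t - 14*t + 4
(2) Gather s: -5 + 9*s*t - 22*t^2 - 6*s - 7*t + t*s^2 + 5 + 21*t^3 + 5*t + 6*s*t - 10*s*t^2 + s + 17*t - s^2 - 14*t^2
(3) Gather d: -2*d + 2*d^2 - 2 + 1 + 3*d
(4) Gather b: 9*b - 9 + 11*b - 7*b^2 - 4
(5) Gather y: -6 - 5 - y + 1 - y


(1) = -12*t^2 - 7*t - 1
(2) = s^2*(t - 1) + s*(-10*t^2 + 15*t - 5) + 21*t^3 - 36*t^2 + 15*t
(3) = 2*d^2 + d - 1
(4) = -7*b^2 + 20*b - 13
(5) = -2*y - 10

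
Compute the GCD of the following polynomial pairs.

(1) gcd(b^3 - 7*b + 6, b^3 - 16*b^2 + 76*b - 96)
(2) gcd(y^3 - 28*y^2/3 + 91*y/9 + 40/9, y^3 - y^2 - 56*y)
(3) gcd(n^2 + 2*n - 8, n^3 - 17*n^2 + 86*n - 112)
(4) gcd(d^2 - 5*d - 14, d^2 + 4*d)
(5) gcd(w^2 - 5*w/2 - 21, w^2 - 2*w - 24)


(1) = b - 2
(2) = y - 8
(3) = gcd((n - 2)*(n + 4), (n - 8)*(n - 7)*(n - 2)) = n - 2
(4) = gcd((d - 7)*(d + 2), d*(d + 4)) = 1
(5) = w - 6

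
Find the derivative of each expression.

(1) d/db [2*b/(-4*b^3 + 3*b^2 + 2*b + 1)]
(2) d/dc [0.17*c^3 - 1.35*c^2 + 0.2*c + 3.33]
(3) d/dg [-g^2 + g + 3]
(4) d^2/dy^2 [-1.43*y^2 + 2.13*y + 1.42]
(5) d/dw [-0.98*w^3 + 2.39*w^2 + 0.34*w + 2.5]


(1) = 2*(8*b^3 - 3*b^2 + 1)/(16*b^6 - 24*b^5 - 7*b^4 + 4*b^3 + 10*b^2 + 4*b + 1)
(2) = 0.51*c^2 - 2.7*c + 0.2
(3) = 1 - 2*g
(4) = -2.86000000000000
(5) = -2.94*w^2 + 4.78*w + 0.34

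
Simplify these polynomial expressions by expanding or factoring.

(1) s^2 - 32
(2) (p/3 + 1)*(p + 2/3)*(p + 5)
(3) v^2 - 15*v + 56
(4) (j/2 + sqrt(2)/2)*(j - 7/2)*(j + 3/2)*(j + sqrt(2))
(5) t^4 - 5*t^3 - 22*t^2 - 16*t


(1) = (s - 4*sqrt(2))*(s + 4*sqrt(2))
(2) = p^3/3 + 26*p^2/9 + 61*p/9 + 10/3
(3) = (v - 8)*(v - 7)
(4) = j^4/2 - j^3 + sqrt(2)*j^3 - 2*sqrt(2)*j^2 - 13*j^2/8 - 21*sqrt(2)*j/4 - 2*j - 21/4
(5) = t*(t - 8)*(t + 1)*(t + 2)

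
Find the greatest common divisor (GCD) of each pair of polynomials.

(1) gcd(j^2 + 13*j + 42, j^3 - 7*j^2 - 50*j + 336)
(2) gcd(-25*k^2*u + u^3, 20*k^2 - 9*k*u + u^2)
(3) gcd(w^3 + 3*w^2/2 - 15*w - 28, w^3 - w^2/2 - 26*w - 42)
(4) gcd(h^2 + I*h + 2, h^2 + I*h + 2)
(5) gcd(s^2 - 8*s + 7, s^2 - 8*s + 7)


(1) = j + 7
(2) = -5*k + u
(3) = gcd((w - 4)*(w + 2)*(w + 7/2), (w - 6)*(w + 2)*(w + 7/2)) = w^2 + 11*w/2 + 7
(4) = gcd((h - I)*(h + 2*I), (h - I)*(h + 2*I)) = h^2 + I*h + 2
(5) = gcd((s - 7)*(s - 1), (s - 7)*(s - 1)) = s^2 - 8*s + 7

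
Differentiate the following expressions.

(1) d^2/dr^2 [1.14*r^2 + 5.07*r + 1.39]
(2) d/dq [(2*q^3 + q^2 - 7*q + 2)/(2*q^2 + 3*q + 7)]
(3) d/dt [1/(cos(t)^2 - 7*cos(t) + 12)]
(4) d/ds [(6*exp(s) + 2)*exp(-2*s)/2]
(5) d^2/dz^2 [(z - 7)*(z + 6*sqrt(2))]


(1) = 2.28000000000000
(2) = (4*q^4 + 12*q^3 + 59*q^2 + 6*q - 55)/(4*q^4 + 12*q^3 + 37*q^2 + 42*q + 49)
(3) = (2*cos(t) - 7)*sin(t)/(cos(t)^2 - 7*cos(t) + 12)^2
(4) = (-3*exp(s) - 2)*exp(-2*s)
(5) = 2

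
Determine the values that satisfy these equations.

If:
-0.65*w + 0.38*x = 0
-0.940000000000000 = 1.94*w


Then:
w = -0.48
x = -0.83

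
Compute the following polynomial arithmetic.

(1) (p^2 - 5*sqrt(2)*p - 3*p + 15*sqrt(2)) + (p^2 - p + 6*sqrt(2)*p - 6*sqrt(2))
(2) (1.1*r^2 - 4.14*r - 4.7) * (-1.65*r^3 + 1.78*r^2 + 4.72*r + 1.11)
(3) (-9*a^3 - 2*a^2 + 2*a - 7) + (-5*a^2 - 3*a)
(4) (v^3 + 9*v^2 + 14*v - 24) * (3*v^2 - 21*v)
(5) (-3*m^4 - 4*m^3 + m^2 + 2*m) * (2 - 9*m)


(1) = 2*p^2 - 4*p + sqrt(2)*p + 9*sqrt(2)
(2) = -1.815*r^5 + 8.789*r^4 + 5.5778*r^3 - 26.6858*r^2 - 26.7794*r - 5.217
(3) = -9*a^3 - 7*a^2 - a - 7
(4) = 3*v^5 + 6*v^4 - 147*v^3 - 366*v^2 + 504*v
(5) = 27*m^5 + 30*m^4 - 17*m^3 - 16*m^2 + 4*m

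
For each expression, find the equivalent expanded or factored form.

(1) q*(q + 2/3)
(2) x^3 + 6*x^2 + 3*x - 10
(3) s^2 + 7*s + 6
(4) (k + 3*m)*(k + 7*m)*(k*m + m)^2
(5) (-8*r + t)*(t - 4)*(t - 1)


(1) = q^2 + 2*q/3
(2) = (x - 1)*(x + 2)*(x + 5)
(3) = (s + 1)*(s + 6)
(4) = k^4*m^2 + 10*k^3*m^3 + 2*k^3*m^2 + 21*k^2*m^4 + 20*k^2*m^3 + k^2*m^2 + 42*k*m^4 + 10*k*m^3 + 21*m^4
(5) = -8*r*t^2 + 40*r*t - 32*r + t^3 - 5*t^2 + 4*t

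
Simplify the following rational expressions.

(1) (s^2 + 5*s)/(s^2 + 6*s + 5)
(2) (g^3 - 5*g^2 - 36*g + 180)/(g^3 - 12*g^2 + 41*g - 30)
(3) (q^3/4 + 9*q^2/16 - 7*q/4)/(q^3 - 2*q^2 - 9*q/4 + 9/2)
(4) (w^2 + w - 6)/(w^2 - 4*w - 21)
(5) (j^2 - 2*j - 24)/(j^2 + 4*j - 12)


(1) = s/(s + 1)
(2) = (g + 6)/(g - 1)
(3) = (4*q^3 + 9*q^2 - 28*q)/(16*q^3 - 32*q^2 - 36*q + 72)
(4) = (w - 2)/(w - 7)
(5) = (j^2 - 2*j - 24)/(j^2 + 4*j - 12)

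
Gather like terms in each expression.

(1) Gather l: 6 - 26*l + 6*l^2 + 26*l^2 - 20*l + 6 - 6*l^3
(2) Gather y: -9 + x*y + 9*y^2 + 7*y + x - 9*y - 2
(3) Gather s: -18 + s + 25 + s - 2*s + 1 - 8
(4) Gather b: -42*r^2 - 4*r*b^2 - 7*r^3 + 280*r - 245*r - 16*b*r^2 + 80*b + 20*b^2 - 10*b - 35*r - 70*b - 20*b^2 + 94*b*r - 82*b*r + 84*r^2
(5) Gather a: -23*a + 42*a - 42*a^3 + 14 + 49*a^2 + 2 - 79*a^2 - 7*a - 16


(1) = -6*l^3 + 32*l^2 - 46*l + 12
(2) = x + 9*y^2 + y*(x - 2) - 11
(3) = 0
(4) = -4*b^2*r + b*(-16*r^2 + 12*r) - 7*r^3 + 42*r^2
(5) = -42*a^3 - 30*a^2 + 12*a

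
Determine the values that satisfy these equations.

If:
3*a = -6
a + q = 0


Then:
a = -2
q = 2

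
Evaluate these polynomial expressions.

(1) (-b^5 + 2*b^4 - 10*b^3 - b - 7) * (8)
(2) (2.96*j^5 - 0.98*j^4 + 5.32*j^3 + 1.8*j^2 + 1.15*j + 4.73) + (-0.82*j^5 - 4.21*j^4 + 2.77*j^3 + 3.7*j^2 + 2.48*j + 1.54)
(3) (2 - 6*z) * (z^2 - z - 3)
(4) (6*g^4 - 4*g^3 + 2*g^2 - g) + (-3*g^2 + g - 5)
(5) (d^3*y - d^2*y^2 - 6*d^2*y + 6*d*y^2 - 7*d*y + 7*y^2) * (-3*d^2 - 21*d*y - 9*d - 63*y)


(1) = -8*b^5 + 16*b^4 - 80*b^3 - 8*b - 56
(2) = 2.14*j^5 - 5.19*j^4 + 8.09*j^3 + 5.5*j^2 + 3.63*j + 6.27
(3) = -6*z^3 + 8*z^2 + 16*z - 6
(4) = 6*g^4 - 4*g^3 - g^2 - 5
(5) = -3*d^5*y - 18*d^4*y^2 + 9*d^4*y + 21*d^3*y^3 + 54*d^3*y^2 + 75*d^3*y - 63*d^2*y^3 + 450*d^2*y^2 + 63*d^2*y - 525*d*y^3 + 378*d*y^2 - 441*y^3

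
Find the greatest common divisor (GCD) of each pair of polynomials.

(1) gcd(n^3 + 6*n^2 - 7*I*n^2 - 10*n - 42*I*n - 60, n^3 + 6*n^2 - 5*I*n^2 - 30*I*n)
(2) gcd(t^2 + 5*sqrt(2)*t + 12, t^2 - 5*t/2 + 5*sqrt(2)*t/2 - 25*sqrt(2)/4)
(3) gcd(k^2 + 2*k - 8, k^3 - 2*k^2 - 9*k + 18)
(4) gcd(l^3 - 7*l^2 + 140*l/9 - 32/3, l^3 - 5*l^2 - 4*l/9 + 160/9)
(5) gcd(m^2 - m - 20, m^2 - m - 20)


(1) = gcd((n + 6)*(n - 5*I)*(n - 2*I), n*(n + 6)*(n - 5*I)) = n^2 + n*(6 - 5*I) - 30*I
(2) = gcd((t + 2*sqrt(2))*(t + 3*sqrt(2)), (t - 5/2)*(t + 5*sqrt(2)/2)) = 1
(3) = gcd((k - 2)*(k + 4), (k - 3)*(k - 2)*(k + 3)) = k - 2
(4) = gcd((l - 3)*(l - 8/3)*(l - 4/3), (l - 4)*(l - 8/3)*(l + 5/3)) = l - 8/3
(5) = m^2 - m - 20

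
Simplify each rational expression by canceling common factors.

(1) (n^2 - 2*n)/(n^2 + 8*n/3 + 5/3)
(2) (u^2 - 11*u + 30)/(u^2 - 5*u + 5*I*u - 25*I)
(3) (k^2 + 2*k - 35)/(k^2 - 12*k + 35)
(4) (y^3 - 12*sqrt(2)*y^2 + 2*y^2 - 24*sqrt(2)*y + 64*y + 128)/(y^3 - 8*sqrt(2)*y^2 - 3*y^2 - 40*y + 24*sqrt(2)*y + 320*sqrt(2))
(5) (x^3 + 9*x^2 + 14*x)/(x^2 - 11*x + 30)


(1) = (3*n^2 - 6*n)/(3*n^2 + 8*n + 5)
(2) = (u - 6)/(u + 5*I)
(3) = (k + 7)/(k - 7)
(4) = (y^2 + y*(2 - 4*sqrt(2)) - 8*sqrt(2))/(y^2 - 3*y - 40)
(5) = (x^3 + 9*x^2 + 14*x)/(x^2 - 11*x + 30)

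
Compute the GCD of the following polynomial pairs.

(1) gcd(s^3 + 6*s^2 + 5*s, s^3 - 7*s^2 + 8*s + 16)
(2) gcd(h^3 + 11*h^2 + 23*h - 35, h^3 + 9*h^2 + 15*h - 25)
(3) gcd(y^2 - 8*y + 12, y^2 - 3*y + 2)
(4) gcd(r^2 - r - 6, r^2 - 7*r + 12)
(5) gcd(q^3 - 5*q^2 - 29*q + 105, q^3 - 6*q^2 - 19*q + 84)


(1) = gcd(s*(s + 1)*(s + 5), (s - 4)^2*(s + 1)) = s + 1
(2) = h^2 + 4*h - 5
(3) = y - 2
(4) = r - 3
(5) = gcd((q - 7)*(q - 3)*(q + 5), (q - 7)*(q - 3)*(q + 4)) = q^2 - 10*q + 21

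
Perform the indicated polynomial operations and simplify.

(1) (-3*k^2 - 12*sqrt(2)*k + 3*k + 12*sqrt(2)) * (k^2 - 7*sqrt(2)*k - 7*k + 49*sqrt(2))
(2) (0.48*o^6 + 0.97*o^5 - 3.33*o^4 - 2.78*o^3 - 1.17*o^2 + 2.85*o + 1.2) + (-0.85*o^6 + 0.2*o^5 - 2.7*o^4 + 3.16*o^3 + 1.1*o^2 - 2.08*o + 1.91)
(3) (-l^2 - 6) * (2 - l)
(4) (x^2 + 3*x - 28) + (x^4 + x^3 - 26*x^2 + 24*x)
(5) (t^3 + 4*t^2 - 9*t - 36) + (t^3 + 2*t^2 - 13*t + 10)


(1) = -3*k^4 + 9*sqrt(2)*k^3 + 24*k^3 - 72*sqrt(2)*k^2 + 147*k^2 - 1344*k + 63*sqrt(2)*k + 1176
(2) = -0.37*o^6 + 1.17*o^5 - 6.03*o^4 + 0.38*o^3 - 0.07*o^2 + 0.77*o + 3.11
(3) = l^3 - 2*l^2 + 6*l - 12
(4) = x^4 + x^3 - 25*x^2 + 27*x - 28
(5) = 2*t^3 + 6*t^2 - 22*t - 26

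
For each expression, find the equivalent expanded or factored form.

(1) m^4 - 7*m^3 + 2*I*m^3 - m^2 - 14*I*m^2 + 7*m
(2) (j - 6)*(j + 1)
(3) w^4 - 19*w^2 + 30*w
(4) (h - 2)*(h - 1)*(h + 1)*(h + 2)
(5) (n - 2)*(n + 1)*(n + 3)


(1) = m*(m - 7)*(m + I)^2
(2) = j^2 - 5*j - 6
(3) = w*(w - 3)*(w - 2)*(w + 5)
(4) = h^4 - 5*h^2 + 4
(5) = n^3 + 2*n^2 - 5*n - 6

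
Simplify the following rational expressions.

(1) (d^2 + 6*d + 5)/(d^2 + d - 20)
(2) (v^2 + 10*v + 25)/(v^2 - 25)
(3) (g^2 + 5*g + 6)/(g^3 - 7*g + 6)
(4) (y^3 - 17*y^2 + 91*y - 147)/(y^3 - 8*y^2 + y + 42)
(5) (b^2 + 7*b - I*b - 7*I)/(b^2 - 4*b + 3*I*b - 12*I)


(1) = (d + 1)/(d - 4)
(2) = (v + 5)/(v - 5)
(3) = (g + 2)/(g^2 - 3*g + 2)
(4) = (y - 7)/(y + 2)
(5) = (b^2 + b*(7 - I) - 7*I)/(b^2 + b*(-4 + 3*I) - 12*I)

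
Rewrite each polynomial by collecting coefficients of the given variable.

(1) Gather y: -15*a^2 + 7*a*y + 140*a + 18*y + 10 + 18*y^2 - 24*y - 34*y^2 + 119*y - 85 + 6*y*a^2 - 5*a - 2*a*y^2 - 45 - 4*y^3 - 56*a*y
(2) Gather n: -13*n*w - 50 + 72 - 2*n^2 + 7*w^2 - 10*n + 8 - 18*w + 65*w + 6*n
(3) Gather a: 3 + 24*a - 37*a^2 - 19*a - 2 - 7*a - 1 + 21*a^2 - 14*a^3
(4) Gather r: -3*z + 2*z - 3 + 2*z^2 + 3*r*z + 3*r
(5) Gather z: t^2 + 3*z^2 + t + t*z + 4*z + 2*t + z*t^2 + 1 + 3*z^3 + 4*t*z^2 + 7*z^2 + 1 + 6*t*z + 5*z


(1) = -15*a^2 + 135*a - 4*y^3 + y^2*(-2*a - 16) + y*(6*a^2 - 49*a + 113) - 120
(2) = -2*n^2 + n*(-13*w - 4) + 7*w^2 + 47*w + 30
(3) = -14*a^3 - 16*a^2 - 2*a
(4) = r*(3*z + 3) + 2*z^2 - z - 3
(5) = t^2 + 3*t + 3*z^3 + z^2*(4*t + 10) + z*(t^2 + 7*t + 9) + 2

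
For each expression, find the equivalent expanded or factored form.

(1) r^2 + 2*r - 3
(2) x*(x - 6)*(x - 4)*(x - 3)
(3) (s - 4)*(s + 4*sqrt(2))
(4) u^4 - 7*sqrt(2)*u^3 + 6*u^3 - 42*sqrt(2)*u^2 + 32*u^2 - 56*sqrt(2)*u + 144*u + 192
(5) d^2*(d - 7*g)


(1) = (r - 1)*(r + 3)
(2) = x^4 - 13*x^3 + 54*x^2 - 72*x
(3) = s^2 - 4*s + 4*sqrt(2)*s - 16*sqrt(2)
(4) = (u + 2)*(u + 4)*(u - 4*sqrt(2))*(u - 3*sqrt(2))
(5) = d^3 - 7*d^2*g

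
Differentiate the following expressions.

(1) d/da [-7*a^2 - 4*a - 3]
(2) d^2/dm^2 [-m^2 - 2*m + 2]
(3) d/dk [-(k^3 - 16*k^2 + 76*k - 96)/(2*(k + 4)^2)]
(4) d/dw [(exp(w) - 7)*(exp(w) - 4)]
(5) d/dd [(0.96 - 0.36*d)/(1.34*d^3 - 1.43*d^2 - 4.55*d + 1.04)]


(1) = -14*a - 4
(2) = -2
(3) = (-k^3 - 12*k^2 + 204*k - 496)/(2*(k^3 + 12*k^2 + 48*k + 64))
(4) = (2*exp(w) - 11)*exp(w)
(5) = (0.9648*d^3 - 4.374*d^2 + 2.7456*d + 3.9936)/(1.7956*d^6 - 3.8324*d^5 - 10.1491*d^4 + 15.8002*d^3 + 17.7281*d^2 - 9.464*d + 1.0816)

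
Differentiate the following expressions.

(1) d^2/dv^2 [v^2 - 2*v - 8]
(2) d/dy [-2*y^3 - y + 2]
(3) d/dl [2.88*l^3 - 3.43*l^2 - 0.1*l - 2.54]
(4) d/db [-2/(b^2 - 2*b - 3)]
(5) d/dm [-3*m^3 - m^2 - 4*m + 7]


(1) = 2
(2) = -6*y^2 - 1
(3) = 8.64*l^2 - 6.86*l - 0.1
(4) = 4*(b - 1)/(-b^2 + 2*b + 3)^2
(5) = -9*m^2 - 2*m - 4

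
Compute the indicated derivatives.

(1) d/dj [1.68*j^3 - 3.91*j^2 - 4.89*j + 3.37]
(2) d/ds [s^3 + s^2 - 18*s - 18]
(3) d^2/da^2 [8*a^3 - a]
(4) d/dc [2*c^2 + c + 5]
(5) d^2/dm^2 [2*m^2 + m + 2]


(1) = 5.04*j^2 - 7.82*j - 4.89
(2) = 3*s^2 + 2*s - 18
(3) = 48*a
(4) = 4*c + 1
(5) = 4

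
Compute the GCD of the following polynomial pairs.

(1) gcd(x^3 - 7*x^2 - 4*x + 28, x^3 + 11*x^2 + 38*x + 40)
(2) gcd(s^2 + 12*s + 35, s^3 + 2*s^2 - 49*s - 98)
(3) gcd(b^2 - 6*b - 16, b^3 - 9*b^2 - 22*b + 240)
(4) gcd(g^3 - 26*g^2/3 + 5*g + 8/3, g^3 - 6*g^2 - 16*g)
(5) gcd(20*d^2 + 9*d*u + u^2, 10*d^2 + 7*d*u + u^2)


(1) = gcd((x - 7)*(x - 2)*(x + 2), (x + 2)*(x + 4)*(x + 5)) = x + 2
(2) = gcd((s + 5)*(s + 7), (s - 7)*(s + 2)*(s + 7)) = s + 7
(3) = gcd((b - 8)*(b + 2), (b - 8)*(b - 6)*(b + 5)) = b - 8
(4) = g - 8
(5) = gcd((4*d + u)*(5*d + u), (2*d + u)*(5*d + u)) = 5*d + u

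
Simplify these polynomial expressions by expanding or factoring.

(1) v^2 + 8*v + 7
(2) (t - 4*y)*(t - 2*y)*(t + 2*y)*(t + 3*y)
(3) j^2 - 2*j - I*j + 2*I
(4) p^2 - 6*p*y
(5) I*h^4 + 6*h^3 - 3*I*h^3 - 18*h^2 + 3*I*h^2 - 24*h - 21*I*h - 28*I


(1) = (v + 1)*(v + 7)
(2) = t^4 - t^3*y - 16*t^2*y^2 + 4*t*y^3 + 48*y^4
(3) = (j - 2)*(j - I)
(4) = p*(p - 6*y)
(5) = (h - 4)*(h - 7*I)*(h + I)*(I*h + I)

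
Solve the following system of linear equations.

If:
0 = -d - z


Then:
d = -z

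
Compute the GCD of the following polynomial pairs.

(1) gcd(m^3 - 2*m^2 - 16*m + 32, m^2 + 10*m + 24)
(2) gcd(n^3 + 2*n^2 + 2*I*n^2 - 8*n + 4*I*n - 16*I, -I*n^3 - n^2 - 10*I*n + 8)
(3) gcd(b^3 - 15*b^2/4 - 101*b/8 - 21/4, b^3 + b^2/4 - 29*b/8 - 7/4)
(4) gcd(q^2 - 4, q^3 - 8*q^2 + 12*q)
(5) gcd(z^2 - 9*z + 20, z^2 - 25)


(1) = m + 4
(2) = gcd((n - 2)*(n + 4)*(n + 2*I), (n - 4*I)*(n + 2*I)*(-I*n + 1)) = n + 2*I
(3) = b^2 + 9*b/4 + 7/8
(4) = q - 2
(5) = z - 5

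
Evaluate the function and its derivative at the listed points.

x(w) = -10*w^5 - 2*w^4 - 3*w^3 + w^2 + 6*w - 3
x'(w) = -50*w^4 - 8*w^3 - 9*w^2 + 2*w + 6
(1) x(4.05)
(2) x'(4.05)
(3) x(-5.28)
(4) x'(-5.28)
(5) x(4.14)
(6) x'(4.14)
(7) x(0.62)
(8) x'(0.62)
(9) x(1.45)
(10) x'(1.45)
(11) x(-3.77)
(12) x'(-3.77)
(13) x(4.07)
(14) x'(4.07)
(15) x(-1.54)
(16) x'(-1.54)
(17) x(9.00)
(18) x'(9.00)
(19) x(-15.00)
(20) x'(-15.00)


(1) = -11595.87
(2) = -14117.06
(3) = 39916.82
(4) = -37938.14
(5) = -12923.33
(6) = -15395.93
(7) = -0.82
(8) = -5.51
(9) = -74.28
(10) = -255.44
(11) = 7360.97
(12) = -9801.12
(13) = -11880.98
(14) = -14394.09
(15) = 76.46
(16) = -270.43
(17) = -605667.00
(18) = -334587.00
(19) = 7502757.00
(20) = -2506299.00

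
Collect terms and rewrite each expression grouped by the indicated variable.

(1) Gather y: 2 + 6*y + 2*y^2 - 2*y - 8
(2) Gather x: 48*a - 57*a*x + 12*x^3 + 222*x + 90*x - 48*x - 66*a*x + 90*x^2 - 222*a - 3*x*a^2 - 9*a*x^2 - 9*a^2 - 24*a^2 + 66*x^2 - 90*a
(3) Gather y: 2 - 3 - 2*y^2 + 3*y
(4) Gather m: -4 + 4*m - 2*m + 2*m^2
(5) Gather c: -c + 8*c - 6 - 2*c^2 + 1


(1) = 2*y^2 + 4*y - 6
(2) = -33*a^2 - 264*a + 12*x^3 + x^2*(156 - 9*a) + x*(-3*a^2 - 123*a + 264)
(3) = -2*y^2 + 3*y - 1
(4) = 2*m^2 + 2*m - 4
(5) = -2*c^2 + 7*c - 5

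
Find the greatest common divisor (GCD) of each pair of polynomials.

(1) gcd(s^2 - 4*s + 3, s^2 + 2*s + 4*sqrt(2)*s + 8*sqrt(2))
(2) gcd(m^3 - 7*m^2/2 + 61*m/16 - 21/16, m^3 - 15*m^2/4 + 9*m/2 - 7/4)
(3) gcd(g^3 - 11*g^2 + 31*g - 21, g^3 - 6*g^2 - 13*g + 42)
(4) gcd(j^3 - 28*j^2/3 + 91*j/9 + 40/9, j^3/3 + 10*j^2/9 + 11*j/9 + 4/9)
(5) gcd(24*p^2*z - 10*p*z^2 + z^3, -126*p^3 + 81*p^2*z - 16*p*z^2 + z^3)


(1) = gcd((s - 3)*(s - 1), (s + 2)*(s + 4*sqrt(2))) = 1
(2) = m^2 - 11*m/4 + 7/4
(3) = g - 7
(4) = 1
(5) = gcd(z*(-6*p + z)*(-4*p + z), (-7*p + z)*(-6*p + z)*(-3*p + z)) = -6*p + z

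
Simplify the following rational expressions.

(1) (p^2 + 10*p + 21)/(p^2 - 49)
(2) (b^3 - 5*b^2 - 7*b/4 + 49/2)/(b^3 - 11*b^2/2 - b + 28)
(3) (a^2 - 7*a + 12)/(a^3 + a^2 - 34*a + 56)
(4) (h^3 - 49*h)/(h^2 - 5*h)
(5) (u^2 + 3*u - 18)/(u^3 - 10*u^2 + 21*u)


(1) = (p + 3)/(p - 7)
(2) = (2*b - 7)/(2*b - 8)
(3) = (a - 3)/(a^2 + 5*a - 14)
(4) = (h^2 - 49)/(h - 5)
(5) = (u + 6)/(u^2 - 7*u)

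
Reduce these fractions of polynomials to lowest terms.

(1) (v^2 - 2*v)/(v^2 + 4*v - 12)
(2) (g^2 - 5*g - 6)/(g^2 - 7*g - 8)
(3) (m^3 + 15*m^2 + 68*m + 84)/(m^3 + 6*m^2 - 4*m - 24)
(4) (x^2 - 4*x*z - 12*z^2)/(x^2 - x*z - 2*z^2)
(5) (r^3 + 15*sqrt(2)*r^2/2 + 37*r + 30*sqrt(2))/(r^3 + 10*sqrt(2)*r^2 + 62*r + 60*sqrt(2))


(1) = v/(v + 6)
(2) = (g - 6)/(g - 8)
(3) = (m + 7)/(m - 2)
(4) = (x^2 - 4*x*z - 12*z^2)/(x^2 - x*z - 2*z^2)
(5) = (2*r + 5*sqrt(2))/(2*r + 10*sqrt(2))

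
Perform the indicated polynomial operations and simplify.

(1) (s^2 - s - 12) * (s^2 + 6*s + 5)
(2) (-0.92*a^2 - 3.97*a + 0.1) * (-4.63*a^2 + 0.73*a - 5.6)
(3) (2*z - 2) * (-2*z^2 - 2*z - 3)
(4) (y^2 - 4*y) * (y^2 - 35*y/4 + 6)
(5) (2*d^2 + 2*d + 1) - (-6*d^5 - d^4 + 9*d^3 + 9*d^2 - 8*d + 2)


(1) = s^4 + 5*s^3 - 13*s^2 - 77*s - 60
(2) = 4.2596*a^4 + 17.7095*a^3 + 1.7909*a^2 + 22.305*a - 0.56
(3) = -4*z^3 - 2*z + 6
(4) = y^4 - 51*y^3/4 + 41*y^2 - 24*y
(5) = 6*d^5 + d^4 - 9*d^3 - 7*d^2 + 10*d - 1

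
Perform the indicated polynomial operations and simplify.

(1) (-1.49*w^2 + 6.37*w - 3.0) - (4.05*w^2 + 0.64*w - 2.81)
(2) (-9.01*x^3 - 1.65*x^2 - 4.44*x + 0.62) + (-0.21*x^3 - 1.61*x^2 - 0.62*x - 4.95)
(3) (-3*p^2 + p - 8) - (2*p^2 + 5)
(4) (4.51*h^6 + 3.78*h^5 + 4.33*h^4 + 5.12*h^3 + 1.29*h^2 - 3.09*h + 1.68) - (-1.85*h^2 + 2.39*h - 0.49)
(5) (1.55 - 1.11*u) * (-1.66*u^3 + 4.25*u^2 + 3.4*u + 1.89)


(1) = -5.54*w^2 + 5.73*w - 0.19
(2) = -9.22*x^3 - 3.26*x^2 - 5.06*x - 4.33
(3) = -5*p^2 + p - 13
(4) = 4.51*h^6 + 3.78*h^5 + 4.33*h^4 + 5.12*h^3 + 3.14*h^2 - 5.48*h + 2.17
(5) = 1.8426*u^4 - 7.2905*u^3 + 2.8135*u^2 + 3.1721*u + 2.9295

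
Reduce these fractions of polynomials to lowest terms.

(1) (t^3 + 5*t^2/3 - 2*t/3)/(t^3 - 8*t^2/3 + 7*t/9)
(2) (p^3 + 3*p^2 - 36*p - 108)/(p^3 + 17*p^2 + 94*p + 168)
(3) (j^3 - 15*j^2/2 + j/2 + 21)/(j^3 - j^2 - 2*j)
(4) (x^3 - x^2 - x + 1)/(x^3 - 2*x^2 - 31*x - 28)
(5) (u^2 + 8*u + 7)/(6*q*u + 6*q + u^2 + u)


(1) = (3*t + 6)/(3*t - 7)
(2) = (p^2 - 3*p - 18)/(p^2 + 11*p + 28)
(3) = (2*j^2 - 11*j - 21)/(2*j^2 + 2*j)
(4) = (x^2 - 2*x + 1)/(x^2 - 3*x - 28)
(5) = (u + 7)/(6*q + u)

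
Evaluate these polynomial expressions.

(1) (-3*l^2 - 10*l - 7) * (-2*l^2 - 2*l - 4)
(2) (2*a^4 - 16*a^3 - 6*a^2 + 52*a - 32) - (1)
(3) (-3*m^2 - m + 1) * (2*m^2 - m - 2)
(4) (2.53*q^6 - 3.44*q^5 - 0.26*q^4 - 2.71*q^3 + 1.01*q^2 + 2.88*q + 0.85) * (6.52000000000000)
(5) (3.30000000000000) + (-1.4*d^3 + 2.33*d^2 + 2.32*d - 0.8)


(1) = 6*l^4 + 26*l^3 + 46*l^2 + 54*l + 28
(2) = 2*a^4 - 16*a^3 - 6*a^2 + 52*a - 33
(3) = -6*m^4 + m^3 + 9*m^2 + m - 2
(4) = 16.4956*q^6 - 22.4288*q^5 - 1.6952*q^4 - 17.6692*q^3 + 6.5852*q^2 + 18.7776*q + 5.542
(5) = -1.4*d^3 + 2.33*d^2 + 2.32*d + 2.5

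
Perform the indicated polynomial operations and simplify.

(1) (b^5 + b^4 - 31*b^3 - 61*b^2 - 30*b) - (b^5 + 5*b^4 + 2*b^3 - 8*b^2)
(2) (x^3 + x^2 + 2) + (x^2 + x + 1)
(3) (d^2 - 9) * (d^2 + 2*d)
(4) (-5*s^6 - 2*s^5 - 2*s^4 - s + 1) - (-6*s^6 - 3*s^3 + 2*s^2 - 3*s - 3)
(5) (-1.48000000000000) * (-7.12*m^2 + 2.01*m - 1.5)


(1) = -4*b^4 - 33*b^3 - 53*b^2 - 30*b
(2) = x^3 + 2*x^2 + x + 3
(3) = d^4 + 2*d^3 - 9*d^2 - 18*d
(4) = s^6 - 2*s^5 - 2*s^4 + 3*s^3 - 2*s^2 + 2*s + 4
(5) = 10.5376*m^2 - 2.9748*m + 2.22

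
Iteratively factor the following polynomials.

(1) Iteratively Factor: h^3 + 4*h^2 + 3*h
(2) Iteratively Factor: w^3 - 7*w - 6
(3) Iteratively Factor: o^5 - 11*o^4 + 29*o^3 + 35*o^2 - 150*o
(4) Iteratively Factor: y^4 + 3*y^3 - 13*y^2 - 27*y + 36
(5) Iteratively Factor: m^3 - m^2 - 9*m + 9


(1) = (h + 1)*(h^2 + 3*h) = (h + 1)*(h + 3)*(h)
(2) = (w - 3)*(w^2 + 3*w + 2) = (w - 3)*(w + 2)*(w + 1)
(3) = (o)*(o^4 - 11*o^3 + 29*o^2 + 35*o - 150) = o*(o - 5)*(o^3 - 6*o^2 - o + 30) = o*(o - 5)^2*(o^2 - o - 6) = o*(o - 5)^2*(o + 2)*(o - 3)
(4) = (y + 4)*(y^3 - y^2 - 9*y + 9) = (y - 3)*(y + 4)*(y^2 + 2*y - 3) = (y - 3)*(y - 1)*(y + 4)*(y + 3)
(5) = (m - 1)*(m^2 - 9) = (m - 1)*(m + 3)*(m - 3)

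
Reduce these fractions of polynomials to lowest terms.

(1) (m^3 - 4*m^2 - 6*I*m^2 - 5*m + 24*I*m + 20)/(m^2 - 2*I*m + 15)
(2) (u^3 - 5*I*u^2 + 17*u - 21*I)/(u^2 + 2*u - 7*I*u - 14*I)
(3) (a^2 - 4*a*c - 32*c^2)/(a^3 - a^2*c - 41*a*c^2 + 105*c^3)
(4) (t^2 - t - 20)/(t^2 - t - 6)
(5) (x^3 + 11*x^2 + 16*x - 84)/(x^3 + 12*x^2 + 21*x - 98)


(1) = (m^2 + m*(-4 - I) + 4*I)/(m + 3*I)
(2) = (u^2 + 2*I*u + 3)/(u + 2)
(3) = (a^2 - 4*a*c - 32*c^2)/(a^3 - a^2*c - 41*a*c^2 + 105*c^3)
(4) = (t^2 - t - 20)/(t^2 - t - 6)
(5) = (x + 6)/(x + 7)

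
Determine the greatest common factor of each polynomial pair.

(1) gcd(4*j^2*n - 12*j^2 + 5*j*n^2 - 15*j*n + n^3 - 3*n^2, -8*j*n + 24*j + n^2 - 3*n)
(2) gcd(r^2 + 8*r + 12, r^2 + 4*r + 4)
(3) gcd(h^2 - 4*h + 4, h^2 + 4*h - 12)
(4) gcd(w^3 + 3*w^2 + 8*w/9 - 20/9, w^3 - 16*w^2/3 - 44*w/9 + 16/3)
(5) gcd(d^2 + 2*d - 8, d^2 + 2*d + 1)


(1) = n - 3
(2) = gcd((r + 2)*(r + 6), (r + 2)^2) = r + 2
(3) = gcd((h - 2)^2, (h - 2)*(h + 6)) = h - 2
(4) = gcd((w - 2/3)*(w + 5/3)*(w + 2), (w - 6)*(w - 2/3)*(w + 4/3)) = w - 2/3
(5) = gcd((d - 2)*(d + 4), (d + 1)^2) = 1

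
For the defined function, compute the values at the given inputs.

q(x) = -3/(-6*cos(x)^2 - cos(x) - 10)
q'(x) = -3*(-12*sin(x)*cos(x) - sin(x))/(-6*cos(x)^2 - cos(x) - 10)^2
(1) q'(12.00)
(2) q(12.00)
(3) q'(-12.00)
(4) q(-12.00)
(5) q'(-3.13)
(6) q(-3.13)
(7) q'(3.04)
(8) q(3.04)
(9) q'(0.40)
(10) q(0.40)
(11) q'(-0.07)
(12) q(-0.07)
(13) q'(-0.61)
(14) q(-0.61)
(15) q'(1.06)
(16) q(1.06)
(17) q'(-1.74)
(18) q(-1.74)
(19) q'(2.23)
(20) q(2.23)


(1) = -0.08
(2) = 0.20
(3) = 0.08
(4) = 0.20
(5) = 0.00
(6) = 0.20
(7) = -0.01
(8) = 0.20
(9) = 0.05
(10) = 0.19
(11) = -0.01
(12) = 0.18
(13) = -0.08
(14) = 0.20
(15) = 0.13
(16) = 0.25
(17) = 0.03
(18) = 0.30
(19) = -0.11
(20) = 0.26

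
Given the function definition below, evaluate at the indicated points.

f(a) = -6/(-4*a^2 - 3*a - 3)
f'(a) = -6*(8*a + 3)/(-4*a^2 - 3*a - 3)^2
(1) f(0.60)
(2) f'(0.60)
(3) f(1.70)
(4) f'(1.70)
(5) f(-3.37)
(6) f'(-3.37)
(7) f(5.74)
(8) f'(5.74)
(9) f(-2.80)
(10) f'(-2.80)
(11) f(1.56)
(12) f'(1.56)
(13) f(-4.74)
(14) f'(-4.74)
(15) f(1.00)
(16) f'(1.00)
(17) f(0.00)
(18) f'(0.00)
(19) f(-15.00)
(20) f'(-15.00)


(1) = 0.96
(2) = -1.20
(3) = 0.31
(4) = -0.26
(5) = 0.16
(6) = 0.10
(7) = 0.04
(8) = -0.01
(9) = 0.23
(10) = 0.17
(11) = 0.34
(12) = -0.31
(13) = 0.08
(14) = 0.03
(15) = 0.60
(16) = -0.66
(17) = 2.00
(18) = -2.00
(19) = 0.01
(20) = 0.00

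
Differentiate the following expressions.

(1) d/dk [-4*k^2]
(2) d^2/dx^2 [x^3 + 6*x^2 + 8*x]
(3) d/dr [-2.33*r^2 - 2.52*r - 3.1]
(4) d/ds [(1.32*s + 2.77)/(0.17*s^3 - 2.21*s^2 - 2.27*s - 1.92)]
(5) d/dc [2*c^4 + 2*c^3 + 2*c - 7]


(1) = -8*k
(2) = 6*x + 12
(3) = -4.66*r - 2.52
(4) = (-0.4488*s^3 + 1.5045*s^2 + 12.2434*s + 3.7535)/(0.0289*s^6 - 0.7514*s^5 + 4.1123*s^4 + 9.3806*s^3 + 13.6393*s^2 + 8.7168*s + 3.6864)
(5) = 8*c^3 + 6*c^2 + 2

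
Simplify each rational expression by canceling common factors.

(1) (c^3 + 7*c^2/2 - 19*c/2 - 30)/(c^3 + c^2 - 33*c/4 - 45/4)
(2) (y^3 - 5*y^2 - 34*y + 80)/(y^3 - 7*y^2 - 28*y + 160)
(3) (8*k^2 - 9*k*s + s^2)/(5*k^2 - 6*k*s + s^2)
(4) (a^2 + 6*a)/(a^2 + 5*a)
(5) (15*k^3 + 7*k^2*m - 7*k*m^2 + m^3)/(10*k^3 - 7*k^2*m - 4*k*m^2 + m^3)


(1) = (2*c + 8)/(2*c + 3)
(2) = (y - 2)/(y - 4)
(3) = (-8*k + s)/(-5*k + s)
(4) = (a + 6)/(a + 5)
(5) = (3*k^2 + 2*k*m - m^2)/(2*k^2 - k*m - m^2)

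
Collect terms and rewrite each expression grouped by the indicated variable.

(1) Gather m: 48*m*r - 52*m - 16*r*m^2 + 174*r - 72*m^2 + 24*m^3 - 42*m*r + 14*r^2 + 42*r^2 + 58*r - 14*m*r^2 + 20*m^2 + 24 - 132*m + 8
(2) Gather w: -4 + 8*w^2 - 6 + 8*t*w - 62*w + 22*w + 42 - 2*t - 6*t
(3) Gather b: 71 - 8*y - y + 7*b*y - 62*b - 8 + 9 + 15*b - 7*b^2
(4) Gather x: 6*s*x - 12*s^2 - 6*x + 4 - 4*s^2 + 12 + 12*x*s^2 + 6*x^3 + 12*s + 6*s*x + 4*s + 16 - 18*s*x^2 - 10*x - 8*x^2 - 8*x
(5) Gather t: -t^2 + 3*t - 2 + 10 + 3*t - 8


(1) = 24*m^3 + m^2*(-16*r - 52) + m*(-14*r^2 + 6*r - 184) + 56*r^2 + 232*r + 32
(2) = -8*t + 8*w^2 + w*(8*t - 40) + 32
(3) = -7*b^2 + b*(7*y - 47) - 9*y + 72
(4) = -16*s^2 + 16*s + 6*x^3 + x^2*(-18*s - 8) + x*(12*s^2 + 12*s - 24) + 32
(5) = -t^2 + 6*t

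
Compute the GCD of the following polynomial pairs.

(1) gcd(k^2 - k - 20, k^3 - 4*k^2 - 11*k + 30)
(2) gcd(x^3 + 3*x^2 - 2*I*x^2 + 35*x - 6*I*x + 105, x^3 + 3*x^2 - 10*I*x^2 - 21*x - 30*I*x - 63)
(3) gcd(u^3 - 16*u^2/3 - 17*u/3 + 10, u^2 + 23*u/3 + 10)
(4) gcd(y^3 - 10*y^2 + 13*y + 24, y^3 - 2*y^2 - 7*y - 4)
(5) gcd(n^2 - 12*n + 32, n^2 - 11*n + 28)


(1) = k - 5
(2) = x^2 + x*(3 - 7*I) - 21*I
(3) = gcd((u - 6)*(u - 1)*(u + 5/3), (u + 5/3)*(u + 6)) = u + 5/3
(4) = gcd((y - 8)*(y - 3)*(y + 1), (y - 4)*(y + 1)^2) = y + 1
(5) = n - 4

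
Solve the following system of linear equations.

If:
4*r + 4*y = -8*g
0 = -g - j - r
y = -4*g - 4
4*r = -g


Then:
g = -16/9
j = 4/3
r = 4/9
y = 28/9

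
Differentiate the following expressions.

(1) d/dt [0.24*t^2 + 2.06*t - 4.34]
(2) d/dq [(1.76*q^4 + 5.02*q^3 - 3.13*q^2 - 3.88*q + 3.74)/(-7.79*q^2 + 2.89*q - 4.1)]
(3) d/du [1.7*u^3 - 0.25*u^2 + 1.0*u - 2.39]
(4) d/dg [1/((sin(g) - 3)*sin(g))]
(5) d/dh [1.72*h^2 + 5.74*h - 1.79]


(1) = 0.48*t + 2.06
(2) = (-27.4208*q^5 - 23.8466*q^4 + 0.1516*q^3 - 101.0169*q^2 + 83.9352*q + 5.0994)/(60.6841*q^4 - 45.0262*q^3 + 72.2301*q^2 - 23.698*q + 16.81)
(3) = 5.1*u^2 - 0.5*u + 1.0
(4) = (3 - 2*sin(g))*cos(g)/((sin(g) - 3)^2*sin(g)^2)
(5) = 3.44*h + 5.74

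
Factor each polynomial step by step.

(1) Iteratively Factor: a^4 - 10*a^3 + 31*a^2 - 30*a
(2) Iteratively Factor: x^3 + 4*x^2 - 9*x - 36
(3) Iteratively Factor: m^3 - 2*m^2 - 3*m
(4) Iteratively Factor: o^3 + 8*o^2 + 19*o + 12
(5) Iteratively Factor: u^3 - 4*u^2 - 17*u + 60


(1) = (a - 5)*(a^3 - 5*a^2 + 6*a) = a*(a - 5)*(a^2 - 5*a + 6) = a*(a - 5)*(a - 2)*(a - 3)
(2) = (x + 3)*(x^2 + x - 12) = (x + 3)*(x + 4)*(x - 3)
(3) = (m)*(m^2 - 2*m - 3) = m*(m + 1)*(m - 3)
(4) = (o + 4)*(o^2 + 4*o + 3) = (o + 3)*(o + 4)*(o + 1)
(5) = (u - 5)*(u^2 + u - 12) = (u - 5)*(u + 4)*(u - 3)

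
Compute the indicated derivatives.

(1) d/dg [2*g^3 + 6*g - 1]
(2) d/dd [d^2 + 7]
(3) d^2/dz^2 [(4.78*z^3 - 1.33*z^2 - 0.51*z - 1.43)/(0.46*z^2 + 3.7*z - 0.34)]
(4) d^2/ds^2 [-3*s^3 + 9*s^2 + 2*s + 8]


(1) = 6*g^2 + 6
(2) = 2*d
(3) = (136.683072*z^3 - 39.14304*z^2 - 11.766336*z - 41.19136)/(0.097336*z^6 + 2.34876*z^5 + 18.676368*z^4 + 47.18092*z^3 - 13.804272*z^2 + 1.28316*z - 0.039304)
(4) = 18 - 18*s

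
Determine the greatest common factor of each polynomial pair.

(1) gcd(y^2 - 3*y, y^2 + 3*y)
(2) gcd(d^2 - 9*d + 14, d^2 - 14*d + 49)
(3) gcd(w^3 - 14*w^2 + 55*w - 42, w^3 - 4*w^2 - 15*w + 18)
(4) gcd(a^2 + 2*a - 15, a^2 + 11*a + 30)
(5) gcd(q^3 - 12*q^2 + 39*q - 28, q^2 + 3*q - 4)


(1) = gcd(y*(y - 3), y*(y + 3)) = y
(2) = d - 7
(3) = gcd((w - 7)*(w - 6)*(w - 1), (w - 6)*(w - 1)*(w + 3)) = w^2 - 7*w + 6
(4) = a + 5
(5) = gcd((q - 7)*(q - 4)*(q - 1), (q - 1)*(q + 4)) = q - 1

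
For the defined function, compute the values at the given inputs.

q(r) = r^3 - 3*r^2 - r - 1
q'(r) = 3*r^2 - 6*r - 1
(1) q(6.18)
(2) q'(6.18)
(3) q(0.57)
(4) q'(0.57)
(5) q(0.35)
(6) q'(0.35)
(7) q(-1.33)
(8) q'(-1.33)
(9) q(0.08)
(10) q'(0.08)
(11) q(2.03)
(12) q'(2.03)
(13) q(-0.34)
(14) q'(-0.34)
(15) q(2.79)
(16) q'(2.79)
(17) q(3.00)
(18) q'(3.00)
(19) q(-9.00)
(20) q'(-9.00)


(1) = 114.27
(2) = 76.50
(3) = -2.36
(4) = -3.45
(5) = -1.67
(6) = -2.73
(7) = -7.33
(8) = 12.29
(9) = -1.10
(10) = -1.46
(11) = -7.03
(12) = -0.82
(13) = -1.05
(14) = 1.39
(15) = -5.42
(16) = 5.61
(17) = -4.00
(18) = 8.00
(19) = -964.00
(20) = 296.00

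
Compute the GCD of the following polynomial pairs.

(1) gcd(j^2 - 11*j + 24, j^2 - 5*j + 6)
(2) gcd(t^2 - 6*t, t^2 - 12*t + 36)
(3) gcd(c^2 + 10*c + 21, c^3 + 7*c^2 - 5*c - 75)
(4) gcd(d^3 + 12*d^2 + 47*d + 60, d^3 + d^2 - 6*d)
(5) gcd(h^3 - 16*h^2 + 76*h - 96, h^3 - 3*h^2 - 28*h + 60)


(1) = j - 3
(2) = t - 6
(3) = gcd((c + 3)*(c + 7), (c - 3)*(c + 5)^2) = 1
(4) = d + 3
(5) = h^2 - 8*h + 12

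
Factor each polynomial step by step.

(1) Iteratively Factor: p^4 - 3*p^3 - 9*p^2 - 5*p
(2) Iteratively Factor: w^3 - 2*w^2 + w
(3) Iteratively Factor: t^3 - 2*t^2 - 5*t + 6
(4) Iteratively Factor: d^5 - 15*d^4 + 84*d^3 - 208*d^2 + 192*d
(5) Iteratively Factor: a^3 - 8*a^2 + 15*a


(1) = (p - 5)*(p^3 + 2*p^2 + p) = p*(p - 5)*(p^2 + 2*p + 1) = p*(p - 5)*(p + 1)*(p + 1)
(2) = (w - 1)*(w^2 - w) = (w - 1)^2*(w)
(3) = (t - 3)*(t^2 + t - 2) = (t - 3)*(t + 2)*(t - 1)
(4) = (d)*(d^4 - 15*d^3 + 84*d^2 - 208*d + 192) = d*(d - 3)*(d^3 - 12*d^2 + 48*d - 64) = d*(d - 4)*(d - 3)*(d^2 - 8*d + 16) = d*(d - 4)^2*(d - 3)*(d - 4)
(5) = (a - 5)*(a^2 - 3*a) = (a - 5)*(a - 3)*(a)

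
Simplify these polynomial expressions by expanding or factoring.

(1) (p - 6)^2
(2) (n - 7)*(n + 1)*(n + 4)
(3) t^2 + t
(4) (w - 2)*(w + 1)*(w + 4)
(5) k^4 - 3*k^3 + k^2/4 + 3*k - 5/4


(1) = p^2 - 12*p + 36
(2) = n^3 - 2*n^2 - 31*n - 28
(3) = t*(t + 1)
(4) = w^3 + 3*w^2 - 6*w - 8
(5) = (k - 5/2)*(k - 1)*(k - 1/2)*(k + 1)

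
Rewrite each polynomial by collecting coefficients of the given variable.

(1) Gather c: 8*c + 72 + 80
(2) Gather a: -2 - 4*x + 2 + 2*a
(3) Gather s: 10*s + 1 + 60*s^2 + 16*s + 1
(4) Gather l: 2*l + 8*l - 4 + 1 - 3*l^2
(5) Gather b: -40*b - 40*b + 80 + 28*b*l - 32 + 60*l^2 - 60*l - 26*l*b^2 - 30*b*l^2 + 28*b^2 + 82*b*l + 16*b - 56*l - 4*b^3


(1) = 8*c + 152
(2) = 2*a - 4*x
(3) = 60*s^2 + 26*s + 2
(4) = -3*l^2 + 10*l - 3
(5) = -4*b^3 + b^2*(28 - 26*l) + b*(-30*l^2 + 110*l - 64) + 60*l^2 - 116*l + 48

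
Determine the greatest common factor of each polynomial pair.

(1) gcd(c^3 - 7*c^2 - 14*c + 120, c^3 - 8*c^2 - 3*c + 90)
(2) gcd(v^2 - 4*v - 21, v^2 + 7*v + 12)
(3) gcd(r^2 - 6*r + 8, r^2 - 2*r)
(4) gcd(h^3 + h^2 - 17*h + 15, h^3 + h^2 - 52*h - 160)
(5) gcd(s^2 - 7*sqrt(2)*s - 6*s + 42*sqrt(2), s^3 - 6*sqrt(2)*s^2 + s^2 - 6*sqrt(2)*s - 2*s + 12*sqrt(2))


(1) = gcd((c - 6)*(c - 5)*(c + 4), (c - 6)*(c - 5)*(c + 3)) = c^2 - 11*c + 30
(2) = v + 3
(3) = r - 2
(4) = h + 5
(5) = gcd((s - 6)*(s - 7*sqrt(2)), (s - 1)*(s + 2)*(s - 6*sqrt(2))) = 1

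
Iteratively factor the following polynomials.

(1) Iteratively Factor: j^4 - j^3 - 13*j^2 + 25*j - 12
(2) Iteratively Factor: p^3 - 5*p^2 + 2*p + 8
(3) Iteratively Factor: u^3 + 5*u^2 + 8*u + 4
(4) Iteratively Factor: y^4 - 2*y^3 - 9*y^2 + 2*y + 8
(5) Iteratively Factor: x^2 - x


(1) = (j - 1)*(j^3 - 13*j + 12) = (j - 1)*(j + 4)*(j^2 - 4*j + 3) = (j - 1)^2*(j + 4)*(j - 3)
(2) = (p - 4)*(p^2 - p - 2) = (p - 4)*(p + 1)*(p - 2)
(3) = (u + 1)*(u^2 + 4*u + 4) = (u + 1)*(u + 2)*(u + 2)
(4) = (y - 4)*(y^3 + 2*y^2 - y - 2) = (y - 4)*(y + 2)*(y^2 - 1) = (y - 4)*(y - 1)*(y + 2)*(y + 1)
(5) = (x)*(x - 1)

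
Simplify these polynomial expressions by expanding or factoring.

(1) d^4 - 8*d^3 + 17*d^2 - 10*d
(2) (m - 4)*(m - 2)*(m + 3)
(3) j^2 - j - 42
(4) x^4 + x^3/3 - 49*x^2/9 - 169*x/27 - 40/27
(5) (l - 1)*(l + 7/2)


(1) = d*(d - 5)*(d - 2)*(d - 1)
(2) = m^3 - 3*m^2 - 10*m + 24
(3) = (j - 7)*(j + 6)
(4) = (x - 8/3)*(x + 1/3)*(x + 1)*(x + 5/3)
(5) = l^2 + 5*l/2 - 7/2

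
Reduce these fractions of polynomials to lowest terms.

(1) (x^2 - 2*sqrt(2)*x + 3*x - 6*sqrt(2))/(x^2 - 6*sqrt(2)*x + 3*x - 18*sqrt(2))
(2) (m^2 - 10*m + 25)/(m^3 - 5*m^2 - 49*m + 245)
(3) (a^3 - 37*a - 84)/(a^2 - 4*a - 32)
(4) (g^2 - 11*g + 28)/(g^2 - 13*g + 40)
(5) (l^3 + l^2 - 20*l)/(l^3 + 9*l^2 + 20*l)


(1) = (x - 2*sqrt(2))/(x - 6*sqrt(2))
(2) = (m - 5)/(m^2 - 49)
(3) = (a^2 - 4*a - 21)/(a - 8)
(4) = (g^2 - 11*g + 28)/(g^2 - 13*g + 40)
(5) = (l - 4)/(l + 4)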